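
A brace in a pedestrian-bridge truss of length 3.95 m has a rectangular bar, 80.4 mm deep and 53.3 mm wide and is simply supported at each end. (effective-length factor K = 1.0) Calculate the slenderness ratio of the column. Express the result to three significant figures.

Buckling occurs about the weak axis: I_min = h·b³/12 with b = 53.3 mm (the shorter side).
I_min = 80.4×53.3³/12 = 1.015×10^6 mm⁴
A = 4.285×10^3 mm²;  r_min = √(I/A) = √(1.015×10^6/4.285×10^3) = 15.39 mm
L_e = K·L = 1 × 3.95 m = 3.950 m = 3950.0 mm
λ = L_e / r_min = 3950.0 / 15.39 = 257

λ ≈ 257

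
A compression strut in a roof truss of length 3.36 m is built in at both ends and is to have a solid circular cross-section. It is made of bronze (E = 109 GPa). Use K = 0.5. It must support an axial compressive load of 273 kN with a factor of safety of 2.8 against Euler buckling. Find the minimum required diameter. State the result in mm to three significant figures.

d ≈ 79.9 mm

Required P_cr = n·P = 2.8 × 273 = 764.4 kN
L_e = K·L = 0.5 × 3.36 = 1.680 m
Required I = P_cr·L_e²/(π²E) = 7.644×10^5 × 1.680² / (π² × 1.09×10^11) = 2.005×10^-6 m⁴
I_req = 2.005×10^6 mm⁴
Solid circle: I = πd⁴/64  ⇒  d = (64I/π)^(1/4) = (64×2.005×10^6/π)^(1/4) = 79.9 mm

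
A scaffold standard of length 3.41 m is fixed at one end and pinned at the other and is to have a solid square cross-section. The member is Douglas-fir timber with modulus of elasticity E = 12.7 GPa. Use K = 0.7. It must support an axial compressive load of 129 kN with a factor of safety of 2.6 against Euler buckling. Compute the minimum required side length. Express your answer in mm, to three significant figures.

a ≈ 116 mm

Required P_cr = n·P = 2.6 × 129 = 335.4 kN
L_e = K·L = 0.7 × 3.41 = 2.387 m
Required I = P_cr·L_e²/(π²E) = 3.354×10^5 × 2.387² / (π² × 1.27×10^10) = 1.525×10^-5 m⁴
I_req = 1.525×10^7 mm⁴
Solid square: I = a⁴/12  ⇒  a = (12I)^(1/4) = (12×1.525×10^7)^(1/4) = 116 mm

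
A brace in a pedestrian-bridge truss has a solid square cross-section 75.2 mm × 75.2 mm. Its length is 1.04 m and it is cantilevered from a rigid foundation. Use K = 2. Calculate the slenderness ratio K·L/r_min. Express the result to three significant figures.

λ ≈ 95.8

For a square r = a/√12 = 75.2/√12 = 21.71 mm
L_e = K·L = 2 × 1.04 m = 2.080 m = 2080.0 mm
λ = L_e / r_min = 2080.0 / 21.71 = 95.8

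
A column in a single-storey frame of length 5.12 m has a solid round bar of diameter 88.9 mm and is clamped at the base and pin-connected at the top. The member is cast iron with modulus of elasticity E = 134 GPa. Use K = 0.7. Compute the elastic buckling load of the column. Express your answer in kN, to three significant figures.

P_cr ≈ 316 kN

I = πd⁴/64 = π×88.9⁴/64 = 3.066×10^6 mm⁴
I = 3.066×10^6 mm⁴ = 3.066×10^-6 m⁴
Effective length L_e = K·L = 0.7 × 5.12 = 3.584 m
P_cr = π²EI / L_e² = π² × 134×10⁹ × 3.066×10^-6 / 3.584² = 3.157×10^5 N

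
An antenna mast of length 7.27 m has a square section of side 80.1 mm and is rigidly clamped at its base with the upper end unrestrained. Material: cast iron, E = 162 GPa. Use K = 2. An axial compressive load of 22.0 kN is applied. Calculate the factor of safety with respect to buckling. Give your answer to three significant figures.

I = a⁴/12 = 80.1⁴/12 = 3.430×10^6 mm⁴
I = 3.430×10^6 mm⁴ = 3.430×10^-6 m⁴
Effective length L_e = K·L = 2 × 7.27 = 14.54 m
P_cr = π²EI / L_e² = π² × 162×10⁹ × 3.430×10^-6 / 14.54² = 2.594×10^4 N
Factor of safety n = P_cr / P = 25.944 / 22.0 = 1.18

n ≈ 1.18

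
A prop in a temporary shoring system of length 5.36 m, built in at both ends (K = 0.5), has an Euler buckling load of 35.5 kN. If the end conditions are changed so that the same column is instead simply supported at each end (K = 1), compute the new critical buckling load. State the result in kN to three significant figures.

P_cr ∝ 1/K², so P_cr,new = P_cr,old × (K_old/K_new)² = 35.5 × (0.5/1)²
= 35.5 × 0.2500 = 8.88 kN

P_cr ≈ 8.88 kN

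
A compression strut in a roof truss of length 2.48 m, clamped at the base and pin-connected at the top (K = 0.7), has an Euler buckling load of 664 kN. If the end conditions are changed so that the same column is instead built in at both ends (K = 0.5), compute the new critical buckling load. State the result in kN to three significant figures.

P_cr ∝ 1/K², so P_cr,new = P_cr,old × (K_old/K_new)² = 664 × (0.7/0.5)²
= 664 × 1.960 = 1300 kN

P_cr ≈ 1300 kN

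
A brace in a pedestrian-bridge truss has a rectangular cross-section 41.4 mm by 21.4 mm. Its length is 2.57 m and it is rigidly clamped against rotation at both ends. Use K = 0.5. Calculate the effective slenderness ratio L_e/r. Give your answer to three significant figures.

For a rectangle r_min = b/√12 = 21.4/√12 = 6.178 mm
L_e = K·L = 0.5 × 2.57 m = 1.285 m = 1285.0 mm
λ = L_e / r_min = 1285.0 / 6.178 = 208

λ ≈ 208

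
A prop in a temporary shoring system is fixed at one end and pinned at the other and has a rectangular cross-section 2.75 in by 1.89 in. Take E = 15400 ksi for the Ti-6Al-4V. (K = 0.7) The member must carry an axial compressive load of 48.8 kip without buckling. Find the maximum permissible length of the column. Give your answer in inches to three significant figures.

Buckling occurs about the weak axis: I_min = h·b³/12 with b = 1.89 in (the shorter side).
I_min = 2.75×1.89³/12 = 1.547 in⁴
At the buckling limit P_cr = P = 4.880×10^4 lb
From P_cr = π²EI/(K·L)²:  L = (1/K)·√(π²EI/P_cr) = (1/0.7)·√(π²×1.54×10^7×1.547/4.880×10^4)
L = 99.2 in

L_max ≈ 99.2 in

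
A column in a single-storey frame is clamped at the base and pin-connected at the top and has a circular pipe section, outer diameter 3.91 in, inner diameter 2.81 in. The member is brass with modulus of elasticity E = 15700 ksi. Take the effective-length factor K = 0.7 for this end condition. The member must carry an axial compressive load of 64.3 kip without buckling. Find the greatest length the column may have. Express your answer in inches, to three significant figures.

d_o = 3.91 in, d_i = 2.81 in
I = π(d_o⁴ − d_i⁴)/64 = π(3.91⁴ − 2.810⁴)/64 = 8.412 in⁴
At the buckling limit P_cr = P = 6.430×10^4 lb
From P_cr = π²EI/(K·L)²:  L = (1/K)·√(π²EI/P_cr) = (1/0.7)·√(π²×1.57×10^7×8.412/6.430×10^4)
L = 203 in

L_max ≈ 203 in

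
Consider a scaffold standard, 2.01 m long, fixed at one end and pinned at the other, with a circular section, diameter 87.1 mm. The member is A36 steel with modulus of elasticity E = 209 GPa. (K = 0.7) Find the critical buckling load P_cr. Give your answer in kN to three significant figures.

P_cr ≈ 2940 kN

I = πd⁴/64 = π×87.1⁴/64 = 2.825×10^6 mm⁴
I = 2.825×10^6 mm⁴ = 2.825×10^-6 m⁴
Effective length L_e = K·L = 0.7 × 2.01 = 1.407 m
P_cr = π²EI / L_e² = π² × 209×10⁹ × 2.825×10^-6 / 1.407² = 2.944×10^6 N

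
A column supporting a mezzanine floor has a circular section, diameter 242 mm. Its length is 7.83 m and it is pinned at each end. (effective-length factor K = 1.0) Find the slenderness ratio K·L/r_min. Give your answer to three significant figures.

λ ≈ 129

I = πd⁴/64 = π×242⁴/64 = 1.684×10^8 mm⁴
A = 4.600×10^4 mm²;  r_min = √(I/A) = √(1.684×10^8/4.600×10^4) = 60.50 mm
L_e = K·L = 1 × 7.83 m = 7.830 m = 7830.0 mm
λ = L_e / r_min = 7830.0 / 60.50 = 129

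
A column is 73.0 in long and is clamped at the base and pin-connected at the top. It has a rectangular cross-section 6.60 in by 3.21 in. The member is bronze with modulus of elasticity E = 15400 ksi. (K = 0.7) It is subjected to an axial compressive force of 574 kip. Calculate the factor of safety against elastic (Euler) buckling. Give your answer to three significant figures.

Buckling occurs about the weak axis: I_min = h·b³/12 with b = 3.21 in (the shorter side).
I_min = 6.60×3.21³/12 = 18.19 in⁴
Effective length L_e = K·L = 0.7 × 73.0 = 51.10 in
P_cr = π²EI / L_e² = π² × 15400×10³ × 18.19 / 51.10² = 1.059×10^6 lb
Factor of safety n = P_cr / P = 1058.9 / 574 = 1.84

n ≈ 1.84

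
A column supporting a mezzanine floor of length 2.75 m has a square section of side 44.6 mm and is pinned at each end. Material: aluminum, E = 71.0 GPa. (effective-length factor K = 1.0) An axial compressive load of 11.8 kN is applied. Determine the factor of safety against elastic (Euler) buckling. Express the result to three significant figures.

n ≈ 2.59

I = a⁴/12 = 44.6⁴/12 = 3.297×10^5 mm⁴
I = 3.297×10^5 mm⁴ = 3.297×10^-7 m⁴
Effective length L_e = K·L = 1 × 2.75 = 2.750 m
P_cr = π²EI / L_e² = π² × 71.0×10⁹ × 3.297×10^-7 / 2.750² = 3.055×10^4 N
Factor of safety n = P_cr / P = 30.553 / 11.8 = 2.59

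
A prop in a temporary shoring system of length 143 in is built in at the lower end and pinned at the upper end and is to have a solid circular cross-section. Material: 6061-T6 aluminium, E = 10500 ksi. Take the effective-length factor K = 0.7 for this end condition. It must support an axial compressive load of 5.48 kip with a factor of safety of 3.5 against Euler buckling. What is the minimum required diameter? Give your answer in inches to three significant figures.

Required P_cr = n·P = 3.5 × 5.48 = 19.18 kip
L_e = K·L = 0.7 × 143 = 100.1 in
Required I = P_cr·L_e²/(π²E) = 1.918×10^4 × 100.1² / (π² × 1.05×10^7) = 1.855 in⁴
Solid circle: I = πd⁴/64  ⇒  d = (64I/π)^(1/4) = (64×1.855/π)^(1/4) = 2.48 in

d ≈ 2.48 in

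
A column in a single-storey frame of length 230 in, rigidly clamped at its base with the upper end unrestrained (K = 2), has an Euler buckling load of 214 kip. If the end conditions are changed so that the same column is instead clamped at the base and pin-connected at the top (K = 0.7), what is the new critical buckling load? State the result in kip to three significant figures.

P_cr ≈ 1750 kip

P_cr ∝ 1/K², so P_cr,new = P_cr,old × (K_old/K_new)² = 214 × (2/0.7)²
= 214 × 8.163 = 1750 kip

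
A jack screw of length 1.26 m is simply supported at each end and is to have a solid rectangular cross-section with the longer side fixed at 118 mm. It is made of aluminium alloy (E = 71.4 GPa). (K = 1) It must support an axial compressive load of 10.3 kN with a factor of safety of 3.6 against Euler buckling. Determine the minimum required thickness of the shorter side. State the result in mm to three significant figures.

b ≈ 20.4 mm

Required P_cr = n·P = 3.6 × 10.3 = 37.08 kN
L_e = K·L = 1 × 1.26 = 1.260 m
Required I = P_cr·L_e²/(π²E) = 3.708×10^4 × 1.260² / (π² × 7.14×10^10) = 8.354×10^-8 m⁴
I_req = 8.354×10^4 mm⁴
Rectangle, weak axis: I_min = h·b³/12 with h = 118 mm fixed  ⇒  b = (12I/h)^(1/3) = 20.4 mm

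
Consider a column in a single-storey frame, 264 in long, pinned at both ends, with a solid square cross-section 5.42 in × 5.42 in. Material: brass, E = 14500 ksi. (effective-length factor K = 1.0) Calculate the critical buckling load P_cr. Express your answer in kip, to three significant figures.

I = a⁴/12 = 5.42⁴/12 = 71.91 in⁴
Effective length L_e = K·L = 1 × 264 = 264.0 in
P_cr = π²EI / L_e² = π² × 14500×10³ × 71.91 / 264.0² = 1.477×10^5 lb

P_cr ≈ 148 kip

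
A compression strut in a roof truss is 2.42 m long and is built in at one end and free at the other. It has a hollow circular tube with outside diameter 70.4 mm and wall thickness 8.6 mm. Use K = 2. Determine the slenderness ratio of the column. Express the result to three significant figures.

λ ≈ 219

Inner diameter d_i = 70.4 − 2×8.6 = 53.20 mm
I = π(d_o⁴ − d_i⁴)/64 = π(70.4⁴ − 53.20⁴)/64 = 8.126×10^5 mm⁴
A = 1.670×10^3 mm²;  r_min = √(I/A) = √(8.126×10^5/1.670×10^3) = 22.06 mm
L_e = K·L = 2 × 2.42 m = 4.840 m = 4840.0 mm
λ = L_e / r_min = 4840.0 / 22.06 = 219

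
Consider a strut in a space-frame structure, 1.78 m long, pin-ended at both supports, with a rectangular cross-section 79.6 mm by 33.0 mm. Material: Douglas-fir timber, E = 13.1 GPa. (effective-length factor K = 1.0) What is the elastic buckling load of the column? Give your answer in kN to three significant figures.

P_cr ≈ 9.73 kN

Buckling occurs about the weak axis: I_min = h·b³/12 with b = 33.0 mm (the shorter side).
I_min = 79.6×33.0³/12 = 2.384×10^5 mm⁴
I = 2.384×10^5 mm⁴ = 2.384×10^-7 m⁴
Effective length L_e = K·L = 1 × 1.78 = 1.780 m
P_cr = π²EI / L_e² = π² × 13.1×10⁹ × 2.384×10^-7 / 1.780² = 9.728×10^3 N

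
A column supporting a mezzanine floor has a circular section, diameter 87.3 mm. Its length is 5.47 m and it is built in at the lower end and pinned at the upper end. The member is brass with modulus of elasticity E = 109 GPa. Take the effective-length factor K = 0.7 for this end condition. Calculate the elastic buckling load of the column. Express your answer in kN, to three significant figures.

P_cr ≈ 209 kN

I = πd⁴/64 = π×87.3⁴/64 = 2.851×10^6 mm⁴
I = 2.851×10^6 mm⁴ = 2.851×10^-6 m⁴
Effective length L_e = K·L = 0.7 × 5.47 = 3.829 m
P_cr = π²EI / L_e² = π² × 109×10⁹ × 2.851×10^-6 / 3.829² = 2.092×10^5 N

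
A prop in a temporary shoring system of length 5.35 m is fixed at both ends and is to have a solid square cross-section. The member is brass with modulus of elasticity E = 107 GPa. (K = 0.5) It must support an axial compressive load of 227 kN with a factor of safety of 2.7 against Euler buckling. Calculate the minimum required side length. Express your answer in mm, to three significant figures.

Required P_cr = n·P = 2.7 × 227 = 612.9 kN
L_e = K·L = 0.5 × 5.35 = 2.675 m
Required I = P_cr·L_e²/(π²E) = 6.129×10^5 × 2.675² / (π² × 1.07×10^11) = 4.153×10^-6 m⁴
I_req = 4.153×10^6 mm⁴
Solid square: I = a⁴/12  ⇒  a = (12I)^(1/4) = (12×4.153×10^6)^(1/4) = 84.0 mm

a ≈ 84.0 mm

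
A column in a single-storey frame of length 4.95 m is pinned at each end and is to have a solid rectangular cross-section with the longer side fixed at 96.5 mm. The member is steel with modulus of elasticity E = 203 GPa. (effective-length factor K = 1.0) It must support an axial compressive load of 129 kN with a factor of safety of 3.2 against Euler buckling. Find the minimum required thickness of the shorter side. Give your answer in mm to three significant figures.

b ≈ 85.6 mm

Required P_cr = n·P = 3.2 × 129 = 412.8 kN
L_e = K·L = 1 × 4.95 = 4.950 m
Required I = P_cr·L_e²/(π²E) = 4.128×10^5 × 4.950² / (π² × 2.03×10^11) = 5.048×10^-6 m⁴
I_req = 5.048×10^6 mm⁴
Rectangle, weak axis: I_min = h·b³/12 with h = 96.5 mm fixed  ⇒  b = (12I/h)^(1/3) = 85.6 mm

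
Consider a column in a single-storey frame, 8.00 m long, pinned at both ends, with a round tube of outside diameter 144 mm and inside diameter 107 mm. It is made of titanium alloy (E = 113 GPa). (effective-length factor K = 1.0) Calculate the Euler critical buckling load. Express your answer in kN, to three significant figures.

d_o = 144 mm, d_i = 107 mm
I = π(d_o⁴ − d_i⁴)/64 = π(144⁴ − 107.0⁴)/64 = 1.467×10^7 mm⁴
I = 1.467×10^7 mm⁴ = 1.467×10^-5 m⁴
Effective length L_e = K·L = 1 × 8.00 = 8.000 m
P_cr = π²EI / L_e² = π² × 113×10⁹ × 1.467×10^-5 / 8.000² = 2.557×10^5 N

P_cr ≈ 256 kN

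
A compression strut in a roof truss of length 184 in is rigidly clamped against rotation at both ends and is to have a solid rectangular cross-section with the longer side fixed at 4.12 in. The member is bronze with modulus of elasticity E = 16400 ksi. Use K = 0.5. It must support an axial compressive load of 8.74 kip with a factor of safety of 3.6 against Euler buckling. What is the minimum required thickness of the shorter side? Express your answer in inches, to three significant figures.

Required P_cr = n·P = 3.6 × 8.74 = 31.46 kip
L_e = K·L = 0.5 × 184 = 92.00 in
Required I = P_cr·L_e²/(π²E) = 3.146×10^4 × 92.00² / (π² × 1.64×10^7) = 1.645 in⁴
Rectangle, weak axis: I_min = h·b³/12 with h = 4.12 in fixed  ⇒  b = (12I/h)^(1/3) = 1.69 in

b ≈ 1.69 in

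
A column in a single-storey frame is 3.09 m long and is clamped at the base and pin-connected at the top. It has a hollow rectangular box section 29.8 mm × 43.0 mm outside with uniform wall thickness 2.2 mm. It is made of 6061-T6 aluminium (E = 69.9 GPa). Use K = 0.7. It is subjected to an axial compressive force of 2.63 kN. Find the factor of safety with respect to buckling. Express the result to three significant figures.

Inner dimensions: h_i = 43.0 − 2×2.2 = 38.60 mm, b_i = 29.8 − 2×2.2 = 25.40 mm
Weak-axis I_min = (h_o·b_o³ − h_i·b_i³)/12 with b_o = 29.8, b_i = 25.40 mm (shorter outer/inner sides).
I_min = (43.0×29.8³ − 38.60×25.40³)/12 = 4.212×10^4 mm⁴
I = 4.212×10^4 mm⁴ = 4.212×10^-8 m⁴
Effective length L_e = K·L = 0.7 × 3.09 = 2.163 m
P_cr = π²EI / L_e² = π² × 69.9×10⁹ × 4.212×10^-8 / 2.163² = 6.210×10^3 N
Factor of safety n = P_cr / P = 6.2103 / 2.63 = 2.36

n ≈ 2.36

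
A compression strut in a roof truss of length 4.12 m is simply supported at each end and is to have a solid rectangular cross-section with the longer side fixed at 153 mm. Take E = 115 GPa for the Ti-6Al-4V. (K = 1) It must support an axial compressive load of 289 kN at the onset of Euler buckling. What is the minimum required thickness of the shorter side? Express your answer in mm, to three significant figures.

b ≈ 69.7 mm

L_e = K·L = 1 × 4.12 = 4.120 m
Required I = P_cr·L_e²/(π²E) = 2.890×10^5 × 4.120² / (π² × 1.15×10^11) = 4.322×10^-6 m⁴
I_req = 4.322×10^6 mm⁴
Rectangle, weak axis: I_min = h·b³/12 with h = 153 mm fixed  ⇒  b = (12I/h)^(1/3) = 69.7 mm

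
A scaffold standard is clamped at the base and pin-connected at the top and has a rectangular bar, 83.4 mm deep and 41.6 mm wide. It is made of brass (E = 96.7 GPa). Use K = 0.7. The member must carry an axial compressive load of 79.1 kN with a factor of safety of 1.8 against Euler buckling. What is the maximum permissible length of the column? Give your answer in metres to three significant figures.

L_max ≈ 2.62 m

Buckling occurs about the weak axis: I_min = h·b³/12 with b = 41.6 mm (the shorter side).
I_min = 83.4×41.6³/12 = 5.003×10^5 mm⁴
I = 5.003×10^-7 m⁴
Required critical load P_cr = n·P = 1.8 × 79.1 = 142.4 kN = 1.424×10^5 N
From P_cr = π²EI/(K·L)²:  L = (1/K)·√(π²EI/P_cr) = (1/0.7)·√(π²×9.67×10^10×5.003×10^-7/1.424×10^5)
L = 2.62 m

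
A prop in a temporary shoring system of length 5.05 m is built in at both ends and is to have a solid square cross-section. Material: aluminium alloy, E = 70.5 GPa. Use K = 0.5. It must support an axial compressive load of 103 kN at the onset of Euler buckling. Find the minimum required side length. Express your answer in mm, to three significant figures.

a ≈ 58.0 mm

L_e = K·L = 0.5 × 5.05 = 2.525 m
Required I = P_cr·L_e²/(π²E) = 1.030×10^5 × 2.525² / (π² × 7.05×10^10) = 9.438×10^-7 m⁴
I_req = 9.438×10^5 mm⁴
Solid square: I = a⁴/12  ⇒  a = (12I)^(1/4) = (12×9.438×10^5)^(1/4) = 58.0 mm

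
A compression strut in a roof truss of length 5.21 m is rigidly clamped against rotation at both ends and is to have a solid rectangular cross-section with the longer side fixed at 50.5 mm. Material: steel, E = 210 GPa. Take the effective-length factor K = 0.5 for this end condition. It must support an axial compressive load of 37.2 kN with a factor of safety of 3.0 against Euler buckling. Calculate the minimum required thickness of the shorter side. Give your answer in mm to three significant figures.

Required P_cr = n·P = 3.0 × 37.2 = 111.6 kN
L_e = K·L = 0.5 × 5.21 = 2.605 m
Required I = P_cr·L_e²/(π²E) = 1.116×10^5 × 2.605² / (π² × 2.10×10^11) = 3.654×10^-7 m⁴
I_req = 3.654×10^5 mm⁴
Rectangle, weak axis: I_min = h·b³/12 with h = 50.5 mm fixed  ⇒  b = (12I/h)^(1/3) = 44.3 mm

b ≈ 44.3 mm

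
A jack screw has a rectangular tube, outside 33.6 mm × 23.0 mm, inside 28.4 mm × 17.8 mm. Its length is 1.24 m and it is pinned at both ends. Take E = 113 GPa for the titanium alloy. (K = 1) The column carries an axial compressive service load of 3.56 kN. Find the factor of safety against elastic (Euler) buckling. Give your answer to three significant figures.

Weak-axis I_min = (h_o·b_o³ − h_i·b_i³)/12 with b_o = 23.0, b_i = 17.80 mm (shorter outer/inner sides).
I_min = (33.6×23.0³ − 28.40×17.80³)/12 = 2.072×10^4 mm⁴
I = 2.072×10^4 mm⁴ = 2.072×10^-8 m⁴
Effective length L_e = K·L = 1 × 1.24 = 1.240 m
P_cr = π²EI / L_e² = π² × 113×10⁹ × 2.072×10^-8 / 1.240² = 1.503×10^4 N
Factor of safety n = P_cr / P = 15.029 / 3.56 = 4.22

n ≈ 4.22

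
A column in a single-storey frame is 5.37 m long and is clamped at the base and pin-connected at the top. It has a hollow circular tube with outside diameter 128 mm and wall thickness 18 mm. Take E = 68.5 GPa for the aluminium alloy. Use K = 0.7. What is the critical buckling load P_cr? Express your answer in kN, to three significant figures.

P_cr ≈ 462 kN

Inner diameter d_i = 128 − 2×18 = 92.00 mm
I = π(d_o⁴ − d_i⁴)/64 = π(128⁴ − 92.00⁴)/64 = 9.660×10^6 mm⁴
I = 9.660×10^6 mm⁴ = 9.660×10^-6 m⁴
Effective length L_e = K·L = 0.7 × 5.37 = 3.759 m
P_cr = π²EI / L_e² = π² × 68.5×10⁹ × 9.660×10^-6 / 3.759² = 4.622×10^5 N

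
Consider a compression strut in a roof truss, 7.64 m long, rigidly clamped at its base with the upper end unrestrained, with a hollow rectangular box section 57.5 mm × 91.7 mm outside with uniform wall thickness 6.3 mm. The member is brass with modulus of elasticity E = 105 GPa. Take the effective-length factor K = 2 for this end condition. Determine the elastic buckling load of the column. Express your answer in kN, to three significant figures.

Inner dimensions: h_i = 91.7 − 2×6.3 = 79.10 mm, b_i = 57.5 − 2×6.3 = 44.90 mm
Weak-axis I_min = (h_o·b_o³ − h_i·b_i³)/12 with b_o = 57.5, b_i = 44.90 mm (shorter outer/inner sides).
I_min = (91.7×57.5³ − 79.10×44.90³)/12 = 8.561×10^5 mm⁴
I = 8.561×10^5 mm⁴ = 8.561×10^-7 m⁴
Effective length L_e = K·L = 2 × 7.64 = 15.28 m
P_cr = π²EI / L_e² = π² × 105×10⁹ × 8.561×10^-7 / 15.28² = 3.800×10^3 N

P_cr ≈ 3.80 kN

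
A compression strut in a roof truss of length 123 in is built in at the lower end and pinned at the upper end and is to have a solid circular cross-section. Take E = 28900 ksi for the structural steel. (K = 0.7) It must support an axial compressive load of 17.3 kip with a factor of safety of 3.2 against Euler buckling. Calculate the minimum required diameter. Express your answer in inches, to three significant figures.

d ≈ 2.33 in

Required P_cr = n·P = 3.2 × 17.3 = 55.36 kip
L_e = K·L = 0.7 × 123 = 86.10 in
Required I = P_cr·L_e²/(π²E) = 5.536×10^4 × 86.10² / (π² × 2.89×10^7) = 1.439 in⁴
Solid circle: I = πd⁴/64  ⇒  d = (64I/π)^(1/4) = (64×1.439/π)^(1/4) = 2.33 in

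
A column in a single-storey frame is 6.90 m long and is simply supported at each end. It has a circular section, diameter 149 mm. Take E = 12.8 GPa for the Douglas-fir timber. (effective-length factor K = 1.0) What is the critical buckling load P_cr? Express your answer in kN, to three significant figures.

P_cr ≈ 64.2 kN

I = πd⁴/64 = π×149⁴/64 = 2.419×10^7 mm⁴
I = 2.419×10^7 mm⁴ = 2.419×10^-5 m⁴
Effective length L_e = K·L = 1 × 6.90 = 6.900 m
P_cr = π²EI / L_e² = π² × 12.8×10⁹ × 2.419×10^-5 / 6.900² = 6.420×10^4 N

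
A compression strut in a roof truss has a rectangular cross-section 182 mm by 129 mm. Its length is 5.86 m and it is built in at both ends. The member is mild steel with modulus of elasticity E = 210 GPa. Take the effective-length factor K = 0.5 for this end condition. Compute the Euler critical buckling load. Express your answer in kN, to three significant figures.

P_cr ≈ 7860 kN

Buckling occurs about the weak axis: I_min = h·b³/12 with b = 129 mm (the shorter side).
I_min = 182×129³/12 = 3.256×10^7 mm⁴
I = 3.256×10^7 mm⁴ = 3.256×10^-5 m⁴
Effective length L_e = K·L = 0.5 × 5.86 = 2.930 m
P_cr = π²EI / L_e² = π² × 210×10⁹ × 3.256×10^-5 / 2.930² = 7.860×10^6 N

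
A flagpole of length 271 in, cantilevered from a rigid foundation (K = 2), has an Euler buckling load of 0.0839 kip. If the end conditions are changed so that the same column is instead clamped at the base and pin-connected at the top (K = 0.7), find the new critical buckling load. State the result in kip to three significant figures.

P_cr ∝ 1/K², so P_cr,new = P_cr,old × (K_old/K_new)² = 0.0839 × (2/0.7)²
= 0.0839 × 8.163 = 0.685 kip

P_cr ≈ 0.685 kip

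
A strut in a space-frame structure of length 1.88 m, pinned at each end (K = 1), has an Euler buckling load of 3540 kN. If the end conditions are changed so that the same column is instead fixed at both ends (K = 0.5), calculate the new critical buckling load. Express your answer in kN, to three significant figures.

P_cr ∝ 1/K², so P_cr,new = P_cr,old × (K_old/K_new)² = 3540 × (1/0.5)²
= 3540 × 4.000 = 14200 kN

P_cr ≈ 14200 kN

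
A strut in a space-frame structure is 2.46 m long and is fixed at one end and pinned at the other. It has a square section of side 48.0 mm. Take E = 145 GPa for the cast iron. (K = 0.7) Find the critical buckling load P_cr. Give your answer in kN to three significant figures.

P_cr ≈ 213 kN

I = a⁴/12 = 48.0⁴/12 = 4.424×10^5 mm⁴
I = 4.424×10^5 mm⁴ = 4.424×10^-7 m⁴
Effective length L_e = K·L = 0.7 × 2.46 = 1.722 m
P_cr = π²EI / L_e² = π² × 145×10⁹ × 4.424×10^-7 / 1.722² = 2.135×10^5 N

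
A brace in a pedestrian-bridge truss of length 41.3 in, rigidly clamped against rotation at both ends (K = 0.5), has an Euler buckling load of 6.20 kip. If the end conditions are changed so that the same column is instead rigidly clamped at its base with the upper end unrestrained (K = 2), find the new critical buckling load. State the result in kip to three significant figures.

P_cr ≈ 0.388 kip

P_cr ∝ 1/K², so P_cr,new = P_cr,old × (K_old/K_new)² = 6.20 × (0.5/2)²
= 6.20 × 0.06250 = 0.388 kip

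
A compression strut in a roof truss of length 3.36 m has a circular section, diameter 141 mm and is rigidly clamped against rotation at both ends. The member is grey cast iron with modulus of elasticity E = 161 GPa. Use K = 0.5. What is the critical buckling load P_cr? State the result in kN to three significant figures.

I = πd⁴/64 = π×141⁴/64 = 1.940×10^7 mm⁴
I = 1.940×10^7 mm⁴ = 1.940×10^-5 m⁴
Effective length L_e = K·L = 0.5 × 3.36 = 1.680 m
P_cr = π²EI / L_e² = π² × 161×10⁹ × 1.940×10^-5 / 1.680² = 1.092×10^7 N

P_cr ≈ 10900 kN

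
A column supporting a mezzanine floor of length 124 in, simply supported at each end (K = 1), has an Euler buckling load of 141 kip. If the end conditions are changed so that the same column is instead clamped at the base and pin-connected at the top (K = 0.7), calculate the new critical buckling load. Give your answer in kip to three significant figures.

P_cr ∝ 1/K², so P_cr,new = P_cr,old × (K_old/K_new)² = 141 × (1/0.7)²
= 141 × 2.041 = 288 kip

P_cr ≈ 288 kip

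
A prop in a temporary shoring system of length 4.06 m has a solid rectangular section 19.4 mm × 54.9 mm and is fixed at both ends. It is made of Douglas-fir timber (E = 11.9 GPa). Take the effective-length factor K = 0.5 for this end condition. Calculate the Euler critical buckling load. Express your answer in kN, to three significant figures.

Buckling occurs about the weak axis: I_min = h·b³/12 with b = 19.4 mm (the shorter side).
I_min = 54.9×19.4³/12 = 3.340×10^4 mm⁴
I = 3.340×10^4 mm⁴ = 3.340×10^-8 m⁴
Effective length L_e = K·L = 0.5 × 4.06 = 2.030 m
P_cr = π²EI / L_e² = π² × 11.9×10⁹ × 3.340×10^-8 / 2.030² = 952.0 N

P_cr ≈ 0.952 kN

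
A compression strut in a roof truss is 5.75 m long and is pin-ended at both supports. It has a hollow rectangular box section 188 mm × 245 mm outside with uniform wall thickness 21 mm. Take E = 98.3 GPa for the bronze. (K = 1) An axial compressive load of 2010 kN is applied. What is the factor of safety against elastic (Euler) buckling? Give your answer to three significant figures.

n ≈ 1.21

Inner dimensions: h_i = 245 − 2×21 = 203.0 mm, b_i = 188 − 2×21 = 146.0 mm
Weak-axis I_min = (h_o·b_o³ − h_i·b_i³)/12 with b_o = 188, b_i = 146.0 mm (shorter outer/inner sides).
I_min = (245×188³ − 203.0×146.0³)/12 = 8.302×10^7 mm⁴
I = 8.302×10^7 mm⁴ = 8.302×10^-5 m⁴
Effective length L_e = K·L = 1 × 5.75 = 5.750 m
P_cr = π²EI / L_e² = π² × 98.3×10⁹ × 8.302×10^-5 / 5.750² = 2.436×10^6 N
Factor of safety n = P_cr / P = 2436.0 / 2010 = 1.21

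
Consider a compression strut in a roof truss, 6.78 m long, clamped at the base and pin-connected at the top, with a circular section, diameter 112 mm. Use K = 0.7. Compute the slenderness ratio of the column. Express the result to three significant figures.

λ ≈ 169

For a solid circle r = d/4 = 112/4 = 28.00 mm
L_e = K·L = 0.7 × 6.78 m = 4.746 m = 4746.0 mm
λ = L_e / r_min = 4746.0 / 28.00 = 169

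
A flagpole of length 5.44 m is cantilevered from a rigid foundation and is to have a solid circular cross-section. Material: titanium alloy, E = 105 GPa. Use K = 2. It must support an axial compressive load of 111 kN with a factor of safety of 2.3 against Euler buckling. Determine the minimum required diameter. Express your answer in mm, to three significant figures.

Required P_cr = n·P = 2.3 × 111 = 255.3 kN
L_e = K·L = 2 × 5.44 = 10.88 m
Required I = P_cr·L_e²/(π²E) = 2.553×10^5 × 10.88² / (π² × 1.05×10^11) = 2.916×10^-5 m⁴
I_req = 2.916×10^7 mm⁴
Solid circle: I = πd⁴/64  ⇒  d = (64I/π)^(1/4) = (64×2.916×10^7/π)^(1/4) = 156 mm

d ≈ 156 mm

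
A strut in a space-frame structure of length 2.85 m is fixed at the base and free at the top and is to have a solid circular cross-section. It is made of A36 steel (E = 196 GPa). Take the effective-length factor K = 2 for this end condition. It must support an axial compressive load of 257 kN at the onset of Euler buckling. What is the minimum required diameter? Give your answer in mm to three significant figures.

d ≈ 96.8 mm

L_e = K·L = 2 × 2.85 = 5.700 m
Required I = P_cr·L_e²/(π²E) = 2.570×10^5 × 5.700² / (π² × 1.96×10^11) = 4.316×10^-6 m⁴
I_req = 4.316×10^6 mm⁴
Solid circle: I = πd⁴/64  ⇒  d = (64I/π)^(1/4) = (64×4.316×10^6/π)^(1/4) = 96.8 mm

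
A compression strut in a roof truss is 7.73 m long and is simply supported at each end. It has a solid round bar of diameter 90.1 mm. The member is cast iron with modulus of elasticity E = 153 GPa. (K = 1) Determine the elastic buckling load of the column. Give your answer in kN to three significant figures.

I = πd⁴/64 = π×90.1⁴/64 = 3.235×10^6 mm⁴
I = 3.235×10^6 mm⁴ = 3.235×10^-6 m⁴
Effective length L_e = K·L = 1 × 7.73 = 7.730 m
P_cr = π²EI / L_e² = π² × 153×10⁹ × 3.235×10^-6 / 7.730² = 8.175×10^4 N

P_cr ≈ 81.8 kN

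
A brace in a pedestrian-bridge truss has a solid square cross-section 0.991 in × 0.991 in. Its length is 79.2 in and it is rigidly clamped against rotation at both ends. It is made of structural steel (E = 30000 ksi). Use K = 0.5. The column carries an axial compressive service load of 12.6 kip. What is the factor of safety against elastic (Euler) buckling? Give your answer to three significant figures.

I = a⁴/12 = 0.991⁴/12 = 8.037×10^-2 in⁴
Effective length L_e = K·L = 0.5 × 79.2 = 39.60 in
P_cr = π²EI / L_e² = π² × 30000×10³ × 8.037×10^-2 / 39.60² = 1.518×10^4 lb
Factor of safety n = P_cr / P = 15.176 / 12.6 = 1.20

n ≈ 1.20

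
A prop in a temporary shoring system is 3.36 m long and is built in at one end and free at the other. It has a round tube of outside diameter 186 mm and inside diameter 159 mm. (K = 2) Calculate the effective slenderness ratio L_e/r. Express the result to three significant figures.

d_o = 186 mm, d_i = 159 mm
I = π(d_o⁴ − d_i⁴)/64 = π(186⁴ − 159.0⁴)/64 = 2.738×10^7 mm⁴
A = 7.316×10^3 mm²;  r_min = √(I/A) = √(2.738×10^7/7.316×10^3) = 61.17 mm
L_e = K·L = 2 × 3.36 m = 6.720 m = 6720.0 mm
λ = L_e / r_min = 6720.0 / 61.17 = 110

λ ≈ 110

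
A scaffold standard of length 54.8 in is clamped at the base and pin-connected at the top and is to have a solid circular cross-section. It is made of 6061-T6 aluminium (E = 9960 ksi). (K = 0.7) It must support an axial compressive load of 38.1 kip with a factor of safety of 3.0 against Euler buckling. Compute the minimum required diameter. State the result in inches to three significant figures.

Required P_cr = n·P = 3.0 × 38.1 = 114.3 kip
L_e = K·L = 0.7 × 54.8 = 38.36 in
Required I = P_cr·L_e²/(π²E) = 1.143×10^5 × 38.36² / (π² × 9.96×10^6) = 1.711 in⁴
Solid circle: I = πd⁴/64  ⇒  d = (64I/π)^(1/4) = (64×1.711/π)^(1/4) = 2.43 in

d ≈ 2.43 in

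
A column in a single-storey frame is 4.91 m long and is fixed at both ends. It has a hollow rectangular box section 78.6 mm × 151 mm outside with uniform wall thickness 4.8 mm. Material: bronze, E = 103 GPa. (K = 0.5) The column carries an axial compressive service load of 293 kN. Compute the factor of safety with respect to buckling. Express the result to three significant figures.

Inner dimensions: h_i = 151 − 2×4.8 = 141.4 mm, b_i = 78.6 − 2×4.8 = 69.00 mm
Weak-axis I_min = (h_o·b_o³ − h_i·b_i³)/12 with b_o = 78.6, b_i = 69.00 mm (shorter outer/inner sides).
I_min = (151×78.6³ − 141.4×69.00³)/12 = 2.239×10^6 mm⁴
I = 2.239×10^6 mm⁴ = 2.239×10^-6 m⁴
Effective length L_e = K·L = 0.5 × 4.91 = 2.455 m
P_cr = π²EI / L_e² = π² × 103×10⁹ × 2.239×10^-6 / 2.455² = 3.777×10^5 N
Factor of safety n = P_cr / P = 377.71 / 293 = 1.29

n ≈ 1.29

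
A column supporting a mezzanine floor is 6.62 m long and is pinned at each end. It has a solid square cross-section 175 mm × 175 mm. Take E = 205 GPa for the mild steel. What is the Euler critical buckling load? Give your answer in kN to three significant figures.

P_cr ≈ 3610 kN

I = a⁴/12 = 175⁴/12 = 7.816×10^7 mm⁴
I = 7.816×10^7 mm⁴ = 7.816×10^-5 m⁴
Effective length L_e = K·L = 1 × 6.62 = 6.620 m
P_cr = π²EI / L_e² = π² × 205×10⁹ × 7.816×10^-5 / 6.620² = 3.608×10^6 N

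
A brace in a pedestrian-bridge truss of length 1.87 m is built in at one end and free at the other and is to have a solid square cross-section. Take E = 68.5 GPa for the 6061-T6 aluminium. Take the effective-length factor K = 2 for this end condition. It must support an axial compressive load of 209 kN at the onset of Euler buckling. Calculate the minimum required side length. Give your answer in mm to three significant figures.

a ≈ 84.9 mm

L_e = K·L = 2 × 1.87 = 3.740 m
Required I = P_cr·L_e²/(π²E) = 2.090×10^5 × 3.740² / (π² × 6.85×10^10) = 4.324×10^-6 m⁴
I_req = 4.324×10^6 mm⁴
Solid square: I = a⁴/12  ⇒  a = (12I)^(1/4) = (12×4.324×10^6)^(1/4) = 84.9 mm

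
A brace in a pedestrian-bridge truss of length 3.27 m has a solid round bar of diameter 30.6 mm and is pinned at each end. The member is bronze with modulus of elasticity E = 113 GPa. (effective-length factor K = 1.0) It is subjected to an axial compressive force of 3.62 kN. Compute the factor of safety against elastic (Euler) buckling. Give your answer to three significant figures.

I = πd⁴/64 = π×30.6⁴/64 = 4.304×10^4 mm⁴
I = 4.304×10^4 mm⁴ = 4.304×10^-8 m⁴
Effective length L_e = K·L = 1 × 3.27 = 3.270 m
P_cr = π²EI / L_e² = π² × 113×10⁹ × 4.304×10^-8 / 3.270² = 4.489×10^3 N
Factor of safety n = P_cr / P = 4.4889 / 3.62 = 1.24

n ≈ 1.24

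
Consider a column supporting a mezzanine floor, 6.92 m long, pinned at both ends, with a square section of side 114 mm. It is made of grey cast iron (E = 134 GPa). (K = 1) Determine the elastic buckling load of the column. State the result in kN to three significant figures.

P_cr ≈ 389 kN

I = a⁴/12 = 114⁴/12 = 1.407×10^7 mm⁴
I = 1.407×10^7 mm⁴ = 1.407×10^-5 m⁴
Effective length L_e = K·L = 1 × 6.92 = 6.920 m
P_cr = π²EI / L_e² = π² × 134×10⁹ × 1.407×10^-5 / 6.920² = 3.887×10^5 N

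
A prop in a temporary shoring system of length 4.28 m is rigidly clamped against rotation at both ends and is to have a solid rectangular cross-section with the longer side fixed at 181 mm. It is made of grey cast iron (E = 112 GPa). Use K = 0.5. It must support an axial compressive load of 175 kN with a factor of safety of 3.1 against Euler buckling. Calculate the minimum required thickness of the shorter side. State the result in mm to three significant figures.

Required P_cr = n·P = 3.1 × 175 = 542.5 kN
L_e = K·L = 0.5 × 4.28 = 2.140 m
Required I = P_cr·L_e²/(π²E) = 5.425×10^5 × 2.140² / (π² × 1.12×10^11) = 2.248×10^-6 m⁴
I_req = 2.248×10^6 mm⁴
Rectangle, weak axis: I_min = h·b³/12 with h = 181 mm fixed  ⇒  b = (12I/h)^(1/3) = 53.0 mm

b ≈ 53.0 mm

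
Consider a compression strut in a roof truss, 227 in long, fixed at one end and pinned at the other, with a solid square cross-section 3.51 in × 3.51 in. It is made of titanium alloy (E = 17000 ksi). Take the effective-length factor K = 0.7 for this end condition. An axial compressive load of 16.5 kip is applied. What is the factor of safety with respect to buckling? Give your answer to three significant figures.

n ≈ 5.09

I = a⁴/12 = 3.51⁴/12 = 12.65 in⁴
Effective length L_e = K·L = 0.7 × 227 = 158.9 in
P_cr = π²EI / L_e² = π² × 17000×10³ × 12.65 / 158.9² = 8.405×10^4 lb
Factor of safety n = P_cr / P = 84.052 / 16.5 = 5.09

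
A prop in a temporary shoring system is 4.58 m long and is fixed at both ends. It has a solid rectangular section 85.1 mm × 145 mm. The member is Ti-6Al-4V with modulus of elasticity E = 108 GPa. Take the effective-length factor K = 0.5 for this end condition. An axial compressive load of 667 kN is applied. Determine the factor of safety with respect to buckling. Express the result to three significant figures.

n ≈ 2.27

Buckling occurs about the weak axis: I_min = h·b³/12 with b = 85.1 mm (the shorter side).
I_min = 145×85.1³/12 = 7.447×10^6 mm⁴
I = 7.447×10^6 mm⁴ = 7.447×10^-6 m⁴
Effective length L_e = K·L = 0.5 × 4.58 = 2.290 m
P_cr = π²EI / L_e² = π² × 108×10⁹ × 7.447×10^-6 / 2.290² = 1.514×10^6 N
Factor of safety n = P_cr / P = 1513.7 / 667 = 2.27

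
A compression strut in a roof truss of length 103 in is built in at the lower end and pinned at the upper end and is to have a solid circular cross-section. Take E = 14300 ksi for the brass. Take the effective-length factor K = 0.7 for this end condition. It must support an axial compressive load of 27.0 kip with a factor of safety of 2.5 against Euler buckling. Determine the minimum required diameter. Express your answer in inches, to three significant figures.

Required P_cr = n·P = 2.5 × 27.0 = 67.50 kip
L_e = K·L = 0.7 × 103 = 72.10 in
Required I = P_cr·L_e²/(π²E) = 6.750×10^4 × 72.10² / (π² × 1.43×10^7) = 2.486 in⁴
Solid circle: I = πd⁴/64  ⇒  d = (64I/π)^(1/4) = (64×2.486/π)^(1/4) = 2.67 in

d ≈ 2.67 in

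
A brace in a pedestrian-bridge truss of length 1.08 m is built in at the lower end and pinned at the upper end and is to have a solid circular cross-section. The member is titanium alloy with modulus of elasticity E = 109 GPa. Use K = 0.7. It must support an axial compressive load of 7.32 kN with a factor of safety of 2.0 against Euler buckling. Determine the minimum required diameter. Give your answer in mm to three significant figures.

Required P_cr = n·P = 2.0 × 7.32 = 14.64 kN
L_e = K·L = 0.7 × 1.08 = 0.7560 m
Required I = P_cr·L_e²/(π²E) = 1.464×10^4 × 0.7560² / (π² × 1.09×10^11) = 7.778×10^-9 m⁴
I_req = 7.778×10^3 mm⁴
Solid circle: I = πd⁴/64  ⇒  d = (64I/π)^(1/4) = (64×7.778×10^3/π)^(1/4) = 20.0 mm

d ≈ 20.0 mm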